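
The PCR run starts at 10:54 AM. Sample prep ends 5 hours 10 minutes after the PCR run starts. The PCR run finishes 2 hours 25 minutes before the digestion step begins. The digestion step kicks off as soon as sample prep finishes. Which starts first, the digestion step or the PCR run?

Sample prep ends at 10:54 AM + 310 min = 4:04 PM.
So the digestion step starts at 4:04 PM.
The digestion step starts at 4:04 PM and the PCR run starts at 10:54 AM, so the PCR run is first.

the PCR run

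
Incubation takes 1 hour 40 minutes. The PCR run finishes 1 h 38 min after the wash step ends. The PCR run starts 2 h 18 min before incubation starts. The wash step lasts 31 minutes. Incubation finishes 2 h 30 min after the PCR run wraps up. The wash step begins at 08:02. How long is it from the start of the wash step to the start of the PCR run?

41 minutes

The wash step ends at 08:02 + 31 min = 08:33.
The PCR run ends at 08:33 + 98 min = 10:11.
Incubation ends at 10:11 + 150 min = 12:41.
Incubation starts at 12:41 − 100 min = 11:01.
The PCR run starts at 11:01 − 138 min = 08:43.
From 08:02 to 08:43 is 41 minutes.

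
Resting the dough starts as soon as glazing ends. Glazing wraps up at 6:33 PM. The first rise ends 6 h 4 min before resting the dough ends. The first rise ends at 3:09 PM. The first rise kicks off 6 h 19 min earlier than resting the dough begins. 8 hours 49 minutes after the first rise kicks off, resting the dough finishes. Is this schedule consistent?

Resting the dough starts at 6:33 PM.
The first rise starts at 6:33 PM − 379 min = 12:14 PM.
Resting the dough ends at 12:14 PM + 529 min = 9:03 PM.
The first rise ends at 9:03 PM − 364 min = 2:59 PM.
But the first rise is also said to end at 3:09 PM — a 10-minute conflict.

No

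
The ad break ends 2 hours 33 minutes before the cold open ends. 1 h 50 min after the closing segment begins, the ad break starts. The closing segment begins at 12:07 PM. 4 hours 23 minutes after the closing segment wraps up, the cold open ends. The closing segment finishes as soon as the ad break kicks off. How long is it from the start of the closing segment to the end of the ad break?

The ad break starts at 12:07 PM + 110 min = 1:57 PM.
So the closing segment ends at 1:57 PM.
The cold open ends at 1:57 PM + 263 min = 6:20 PM.
The ad break ends at 6:20 PM − 153 min = 3:47 PM.
From 12:07 PM to 3:47 PM is 3 hours 40 minutes.

3 hours 40 minutes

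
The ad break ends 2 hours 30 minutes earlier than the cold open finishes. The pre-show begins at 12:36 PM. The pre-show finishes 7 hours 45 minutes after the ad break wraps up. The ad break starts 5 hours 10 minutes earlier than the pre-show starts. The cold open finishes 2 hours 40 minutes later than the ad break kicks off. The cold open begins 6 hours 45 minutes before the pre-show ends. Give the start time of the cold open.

8:36 AM

The ad break starts at 12:36 PM − 310 min = 7:26 AM.
The cold open ends at 7:26 AM + 160 min = 10:06 AM.
The ad break ends at 10:06 AM − 150 min = 7:36 AM.
The pre-show ends at 7:36 AM + 465 min = 3:21 PM.
The cold open starts at 3:21 PM − 405 min = 8:36 AM.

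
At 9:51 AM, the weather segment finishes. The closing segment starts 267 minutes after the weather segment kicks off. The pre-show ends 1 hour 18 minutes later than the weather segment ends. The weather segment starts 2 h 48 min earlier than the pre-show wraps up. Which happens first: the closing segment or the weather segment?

the weather segment

The pre-show ends at 9:51 AM + 78 min = 11:09 AM.
The weather segment starts at 11:09 AM − 168 min = 8:21 AM.
The closing segment starts at 8:21 AM + 267 min = 12:48 PM.
The closing segment starts at 12:48 PM and the weather segment starts at 8:21 AM, so the weather segment is first.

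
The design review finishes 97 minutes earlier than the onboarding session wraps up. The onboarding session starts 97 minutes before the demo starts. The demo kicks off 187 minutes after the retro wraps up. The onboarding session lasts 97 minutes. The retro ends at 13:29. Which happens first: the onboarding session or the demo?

the onboarding session

The demo starts at 13:29 + 187 min = 16:36.
The onboarding session starts at 16:36 − 97 min = 14:59.
The onboarding session starts at 14:59 and the demo starts at 16:36, so the onboarding session is first.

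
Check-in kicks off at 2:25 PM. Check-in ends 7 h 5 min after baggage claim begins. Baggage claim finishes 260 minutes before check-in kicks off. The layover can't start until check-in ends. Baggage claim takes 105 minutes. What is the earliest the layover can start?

3:25 PM

Baggage claim ends at 2:25 PM − 260 min = 10:05 AM.
Baggage claim starts at 10:05 AM − 105 min = 8:20 AM.
Check-in ends at 8:20 AM + 425 min = 3:25 PM.
The layover is bounded by check-in, so the earliest it can start is 3:25 PM.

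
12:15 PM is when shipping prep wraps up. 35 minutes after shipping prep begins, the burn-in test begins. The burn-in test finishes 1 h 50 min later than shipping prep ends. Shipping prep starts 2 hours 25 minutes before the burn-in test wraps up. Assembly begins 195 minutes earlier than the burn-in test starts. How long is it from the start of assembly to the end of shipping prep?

3 h 15 min

The burn-in test ends at 12:15 PM + 110 min = 2:05 PM.
Shipping prep starts at 2:05 PM − 145 min = 11:40 AM.
The burn-in test starts at 11:40 AM + 35 min = 12:15 PM.
Assembly starts at 12:15 PM − 195 min = 9:00 AM.
From 9:00 AM to 12:15 PM is 3 h 15 min.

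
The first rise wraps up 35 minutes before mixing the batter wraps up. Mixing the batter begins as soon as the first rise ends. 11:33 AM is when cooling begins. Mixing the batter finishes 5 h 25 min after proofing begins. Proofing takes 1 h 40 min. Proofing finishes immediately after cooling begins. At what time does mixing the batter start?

2:43 PM

Proofing ends at 11:33 AM.
Proofing starts at 11:33 AM − 100 min = 9:53 AM.
Mixing the batter ends at 9:53 AM + 325 min = 3:18 PM.
The first rise ends at 3:18 PM − 35 min = 2:43 PM.
So mixing the batter starts at 2:43 PM.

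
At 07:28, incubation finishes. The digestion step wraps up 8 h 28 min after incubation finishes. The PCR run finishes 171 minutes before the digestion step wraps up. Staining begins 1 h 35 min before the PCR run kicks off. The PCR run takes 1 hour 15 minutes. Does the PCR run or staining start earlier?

staining

The digestion step ends at 07:28 + 508 min = 15:56.
The PCR run ends at 15:56 − 171 min = 13:05.
The PCR run starts at 13:05 − 75 min = 11:50.
Staining starts at 11:50 − 95 min = 10:15.
The PCR run starts at 11:50 and staining starts at 10:15, so staining is first.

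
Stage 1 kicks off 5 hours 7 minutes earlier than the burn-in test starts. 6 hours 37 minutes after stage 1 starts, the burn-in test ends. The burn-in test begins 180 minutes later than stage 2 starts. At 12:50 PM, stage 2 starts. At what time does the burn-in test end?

5:20 PM

The burn-in test starts at 12:50 PM + 180 min = 3:50 PM.
Stage 1 starts at 3:50 PM − 307 min = 10:43 AM.
The burn-in test ends at 10:43 AM + 397 min = 5:20 PM.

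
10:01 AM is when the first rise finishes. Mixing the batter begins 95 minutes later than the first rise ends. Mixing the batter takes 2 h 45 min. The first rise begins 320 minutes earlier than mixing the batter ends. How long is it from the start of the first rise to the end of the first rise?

Mixing the batter starts at 10:01 AM + 95 min = 11:36 AM.
Mixing the batter ends at 11:36 AM + 165 min = 2:21 PM.
The first rise starts at 2:21 PM − 320 min = 9:01 AM.
From 9:01 AM to 10:01 AM is 1 hour.

1 hour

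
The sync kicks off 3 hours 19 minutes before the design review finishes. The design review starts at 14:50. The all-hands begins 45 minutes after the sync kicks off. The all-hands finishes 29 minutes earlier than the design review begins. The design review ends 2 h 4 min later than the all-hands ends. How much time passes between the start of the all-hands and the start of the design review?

59 minutes

The all-hands ends at 14:50 − 29 min = 14:21.
The design review ends at 14:21 + 124 min = 16:25.
The sync starts at 16:25 − 199 min = 13:06.
The all-hands starts at 13:06 + 45 min = 13:51.
From 13:51 to 14:50 is 59 minutes.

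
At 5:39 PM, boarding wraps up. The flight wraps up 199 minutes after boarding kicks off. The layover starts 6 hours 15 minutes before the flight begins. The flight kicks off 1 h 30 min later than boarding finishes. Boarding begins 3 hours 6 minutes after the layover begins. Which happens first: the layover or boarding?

The flight starts at 5:39 PM + 90 min = 7:09 PM.
The layover starts at 7:09 PM − 375 min = 12:54 PM.
Boarding starts at 12:54 PM + 186 min = 4:00 PM.
The layover starts at 12:54 PM and boarding starts at 4:00 PM, so the layover is first.

the layover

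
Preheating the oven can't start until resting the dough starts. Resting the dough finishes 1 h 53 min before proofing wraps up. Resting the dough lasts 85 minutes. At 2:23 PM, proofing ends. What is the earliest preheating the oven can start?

Resting the dough ends at 2:23 PM − 113 min = 12:30 PM.
Resting the dough starts at 12:30 PM − 85 min = 11:05 AM.
Preheating the oven is bounded by resting the dough, so the earliest it can start is 11:05 AM.

11:05 AM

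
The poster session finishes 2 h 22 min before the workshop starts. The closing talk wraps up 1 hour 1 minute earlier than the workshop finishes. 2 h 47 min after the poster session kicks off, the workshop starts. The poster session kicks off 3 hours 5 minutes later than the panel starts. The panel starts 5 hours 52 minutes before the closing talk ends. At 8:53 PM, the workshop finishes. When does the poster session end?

5:30 PM

The closing talk ends at 8:53 PM − 61 min = 7:52 PM.
The panel starts at 7:52 PM − 352 min = 2:00 PM.
The poster session starts at 2:00 PM + 185 min = 5:05 PM.
The workshop starts at 5:05 PM + 167 min = 7:52 PM.
The poster session ends at 7:52 PM − 142 min = 5:30 PM.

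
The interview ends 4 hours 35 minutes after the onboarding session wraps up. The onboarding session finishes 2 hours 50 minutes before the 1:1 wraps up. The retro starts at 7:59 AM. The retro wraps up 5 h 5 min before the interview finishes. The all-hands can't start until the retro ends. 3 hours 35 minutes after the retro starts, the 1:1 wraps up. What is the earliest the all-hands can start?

The 1:1 ends at 7:59 AM + 215 min = 11:34 AM.
The onboarding session ends at 11:34 AM − 170 min = 8:44 AM.
The interview ends at 8:44 AM + 275 min = 1:19 PM.
The retro ends at 1:19 PM − 305 min = 8:14 AM.
The all-hands is bounded by the retro, so the earliest it can start is 8:14 AM.

8:14 AM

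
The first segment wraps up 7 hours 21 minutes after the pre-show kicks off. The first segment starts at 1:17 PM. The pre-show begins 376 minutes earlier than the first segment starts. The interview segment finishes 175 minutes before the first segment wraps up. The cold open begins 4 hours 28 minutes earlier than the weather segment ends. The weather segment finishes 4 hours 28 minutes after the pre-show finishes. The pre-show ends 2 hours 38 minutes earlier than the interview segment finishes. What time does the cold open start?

8:49 AM

The pre-show starts at 1:17 PM − 376 min = 7:01 AM.
The first segment ends at 7:01 AM + 441 min = 2:22 PM.
The interview segment ends at 2:22 PM − 175 min = 11:27 AM.
The pre-show ends at 11:27 AM − 158 min = 8:49 AM.
The weather segment ends at 8:49 AM + 268 min = 1:17 PM.
The cold open starts at 1:17 PM − 268 min = 8:49 AM.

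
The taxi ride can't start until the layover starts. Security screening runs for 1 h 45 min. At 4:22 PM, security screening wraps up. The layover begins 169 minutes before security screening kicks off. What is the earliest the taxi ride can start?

11:48 AM

Security screening starts at 4:22 PM − 105 min = 2:37 PM.
The layover starts at 2:37 PM − 169 min = 11:48 AM.
The taxi ride is bounded by the layover, so the earliest it can start is 11:48 AM.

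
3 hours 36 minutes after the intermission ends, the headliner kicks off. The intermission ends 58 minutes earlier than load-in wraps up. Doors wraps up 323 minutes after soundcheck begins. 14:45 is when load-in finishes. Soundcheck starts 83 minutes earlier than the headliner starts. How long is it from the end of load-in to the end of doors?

398 minutes

The intermission ends at 14:45 − 58 min = 13:47.
The headliner starts at 13:47 + 216 min = 17:23.
Soundcheck starts at 17:23 − 83 min = 16:00.
Doors ends at 16:00 + 323 min = 21:23.
From 14:45 to 21:23 is 398 minutes.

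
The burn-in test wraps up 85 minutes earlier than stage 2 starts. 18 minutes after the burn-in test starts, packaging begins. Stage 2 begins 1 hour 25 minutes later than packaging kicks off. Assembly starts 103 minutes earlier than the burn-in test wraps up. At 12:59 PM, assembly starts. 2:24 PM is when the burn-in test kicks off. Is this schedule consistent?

Yes

Packaging starts at 2:24 PM + 18 min = 2:42 PM.
Stage 2 starts at 2:42 PM + 85 min = 4:07 PM.
The burn-in test ends at 4:07 PM − 85 min = 2:42 PM.
Assembly starts at 2:42 PM − 103 min = 12:59 PM.
That matches the stated 12:59 PM, so the schedule is consistent.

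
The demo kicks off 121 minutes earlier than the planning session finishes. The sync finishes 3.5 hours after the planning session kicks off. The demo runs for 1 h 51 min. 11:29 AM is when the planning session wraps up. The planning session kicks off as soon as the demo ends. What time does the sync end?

2:49 PM

The demo starts at 11:29 AM − 121 min = 9:28 AM.
The demo ends at 9:28 AM + 111 min = 11:19 AM.
So the planning session starts at 11:19 AM.
The sync ends at 11:19 AM + 210 min = 2:49 PM.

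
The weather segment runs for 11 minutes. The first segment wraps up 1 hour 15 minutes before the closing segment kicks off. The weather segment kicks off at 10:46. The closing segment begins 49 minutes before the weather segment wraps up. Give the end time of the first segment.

The weather segment ends at 10:46 + 11 min = 10:57.
The closing segment starts at 10:57 − 49 min = 10:08.
The first segment ends at 10:08 − 75 min = 08:53.

08:53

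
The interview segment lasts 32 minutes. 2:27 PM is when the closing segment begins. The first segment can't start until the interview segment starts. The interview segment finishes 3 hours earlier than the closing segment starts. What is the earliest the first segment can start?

10:55 AM

The interview segment ends at 2:27 PM − 180 min = 11:27 AM.
The interview segment starts at 11:27 AM − 32 min = 10:55 AM.
The first segment is bounded by the interview segment, so the earliest it can start is 10:55 AM.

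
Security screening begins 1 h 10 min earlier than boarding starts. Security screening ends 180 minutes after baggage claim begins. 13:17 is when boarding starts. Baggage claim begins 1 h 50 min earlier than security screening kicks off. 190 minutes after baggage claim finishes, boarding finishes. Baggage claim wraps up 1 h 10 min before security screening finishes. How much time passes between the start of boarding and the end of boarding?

two hours

Security screening starts at 13:17 − 70 min = 12:07.
Baggage claim starts at 12:07 − 110 min = 10:17.
Security screening ends at 10:17 + 180 min = 13:17.
Baggage claim ends at 13:17 − 70 min = 12:07.
Boarding ends at 12:07 + 190 min = 15:17.
From 13:17 to 15:17 is two hours.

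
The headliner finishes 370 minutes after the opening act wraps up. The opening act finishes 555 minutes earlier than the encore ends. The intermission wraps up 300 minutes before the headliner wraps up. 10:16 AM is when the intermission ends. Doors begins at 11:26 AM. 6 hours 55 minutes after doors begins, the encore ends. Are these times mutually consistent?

Yes

The encore ends at 11:26 AM + 415 min = 6:21 PM.
The opening act ends at 6:21 PM − 555 min = 9:06 AM.
The headliner ends at 9:06 AM + 370 min = 3:16 PM.
The intermission ends at 3:16 PM − 300 min = 10:16 AM.
That matches the stated 10:16 AM, so the schedule is consistent.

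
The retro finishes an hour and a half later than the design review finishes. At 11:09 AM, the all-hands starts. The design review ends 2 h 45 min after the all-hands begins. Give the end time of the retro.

The design review ends at 11:09 AM + 165 min = 1:54 PM.
The retro ends at 1:54 PM + 90 min = 3:24 PM.

3:24 PM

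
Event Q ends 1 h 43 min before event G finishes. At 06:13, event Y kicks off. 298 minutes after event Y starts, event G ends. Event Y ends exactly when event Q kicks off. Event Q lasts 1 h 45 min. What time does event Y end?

Event G ends at 06:13 + 298 min = 11:11.
Event Q ends at 11:11 − 103 min = 09:28.
Event Q starts at 09:28 − 105 min = 07:43.
So event Y ends at 07:43.

07:43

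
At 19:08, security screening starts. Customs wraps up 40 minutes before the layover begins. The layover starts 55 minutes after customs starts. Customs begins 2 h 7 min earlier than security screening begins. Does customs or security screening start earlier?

Customs starts at 19:08 − 127 min = 17:01.
Customs starts at 17:01 and security screening starts at 19:08, so customs is first.

customs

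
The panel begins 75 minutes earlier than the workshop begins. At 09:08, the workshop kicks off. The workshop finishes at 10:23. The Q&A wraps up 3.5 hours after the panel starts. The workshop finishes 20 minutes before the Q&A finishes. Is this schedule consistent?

No

The panel starts at 09:08 − 75 min = 07:53.
The Q&A ends at 07:53 + 210 min = 11:23.
The workshop ends at 11:23 − 20 min = 11:03.
But the workshop is also said to end at 10:23 — a 40-minute conflict.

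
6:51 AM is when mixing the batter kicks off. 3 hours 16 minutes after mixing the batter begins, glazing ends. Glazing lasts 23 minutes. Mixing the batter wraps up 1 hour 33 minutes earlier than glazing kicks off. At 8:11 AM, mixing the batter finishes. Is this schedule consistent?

Glazing ends at 6:51 AM + 196 min = 10:07 AM.
Glazing starts at 10:07 AM − 23 min = 9:44 AM.
Mixing the batter ends at 9:44 AM − 93 min = 8:11 AM.
That matches the stated 8:11 AM, so the schedule is consistent.

Yes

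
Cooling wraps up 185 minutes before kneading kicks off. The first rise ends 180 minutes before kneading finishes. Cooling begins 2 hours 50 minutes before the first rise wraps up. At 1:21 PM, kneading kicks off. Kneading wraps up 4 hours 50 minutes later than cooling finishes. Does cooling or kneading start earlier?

cooling

Cooling ends at 1:21 PM − 185 min = 10:16 AM.
Kneading ends at 10:16 AM + 290 min = 3:06 PM.
The first rise ends at 3:06 PM − 180 min = 12:06 PM.
Cooling starts at 12:06 PM − 170 min = 9:16 AM.
Cooling starts at 9:16 AM and kneading starts at 1:21 PM, so cooling is first.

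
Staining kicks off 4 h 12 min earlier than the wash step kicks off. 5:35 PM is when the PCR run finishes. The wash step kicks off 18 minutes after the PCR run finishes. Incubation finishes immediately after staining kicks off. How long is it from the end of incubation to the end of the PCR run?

3 hours 54 minutes

The wash step starts at 5:35 PM + 18 min = 5:53 PM.
Staining starts at 5:53 PM − 252 min = 1:41 PM.
So incubation ends at 1:41 PM.
From 1:41 PM to 5:35 PM is 3 hours 54 minutes.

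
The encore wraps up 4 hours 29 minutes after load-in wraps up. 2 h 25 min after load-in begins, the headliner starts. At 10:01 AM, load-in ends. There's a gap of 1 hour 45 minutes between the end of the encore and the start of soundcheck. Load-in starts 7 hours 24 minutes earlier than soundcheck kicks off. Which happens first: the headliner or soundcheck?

the headliner

The encore ends at 10:01 AM + 269 min = 2:30 PM.
Soundcheck starts at 2:30 PM + 105 min = 4:15 PM.
Load-in starts at 4:15 PM − 444 min = 8:51 AM.
The headliner starts at 8:51 AM + 145 min = 11:16 AM.
The headliner starts at 11:16 AM and soundcheck starts at 4:15 PM, so the headliner is first.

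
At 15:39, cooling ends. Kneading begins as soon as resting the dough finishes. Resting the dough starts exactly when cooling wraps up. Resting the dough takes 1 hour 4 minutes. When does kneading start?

16:43

Resting the dough starts at 15:39.
Resting the dough ends at 15:39 + 64 min = 16:43.
So kneading starts at 16:43.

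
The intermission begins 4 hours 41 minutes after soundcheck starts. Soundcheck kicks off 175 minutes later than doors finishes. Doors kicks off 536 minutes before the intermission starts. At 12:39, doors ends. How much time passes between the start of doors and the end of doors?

1 hour 20 minutes

Soundcheck starts at 12:39 + 175 min = 15:34.
The intermission starts at 15:34 + 281 min = 20:15.
Doors starts at 20:15 − 536 min = 11:19.
From 11:19 to 12:39 is 1 hour 20 minutes.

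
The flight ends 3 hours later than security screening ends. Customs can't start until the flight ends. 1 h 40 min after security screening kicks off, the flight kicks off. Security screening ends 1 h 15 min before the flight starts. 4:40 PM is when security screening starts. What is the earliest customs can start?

The flight starts at 4:40 PM + 100 min = 6:20 PM.
Security screening ends at 6:20 PM − 75 min = 5:05 PM.
The flight ends at 5:05 PM + 180 min = 8:05 PM.
Customs is bounded by the flight, so the earliest it can start is 8:05 PM.

8:05 PM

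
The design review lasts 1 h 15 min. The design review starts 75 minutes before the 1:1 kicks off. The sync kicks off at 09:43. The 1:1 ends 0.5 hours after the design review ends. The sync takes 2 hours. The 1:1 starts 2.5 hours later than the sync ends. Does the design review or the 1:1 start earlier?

the design review

The sync ends at 09:43 + 120 min = 11:43.
The 1:1 starts at 11:43 + 150 min = 14:13.
The design review starts at 14:13 − 75 min = 12:58.
The design review starts at 12:58 and the 1:1 starts at 14:13, so the design review is first.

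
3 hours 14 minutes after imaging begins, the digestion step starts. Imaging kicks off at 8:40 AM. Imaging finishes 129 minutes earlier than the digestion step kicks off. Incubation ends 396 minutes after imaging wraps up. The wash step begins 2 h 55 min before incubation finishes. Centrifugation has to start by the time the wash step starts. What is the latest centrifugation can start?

The digestion step starts at 8:40 AM + 194 min = 11:54 AM.
Imaging ends at 11:54 AM − 129 min = 9:45 AM.
Incubation ends at 9:45 AM + 396 min = 4:21 PM.
The wash step starts at 4:21 PM − 175 min = 1:26 PM.
Centrifugation is bounded by the wash step, so the latest it can start is 1:26 PM.

1:26 PM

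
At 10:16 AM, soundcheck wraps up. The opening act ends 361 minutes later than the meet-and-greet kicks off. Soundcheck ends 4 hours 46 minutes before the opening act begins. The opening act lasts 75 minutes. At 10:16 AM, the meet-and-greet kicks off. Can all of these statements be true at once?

The opening act ends at 10:16 AM + 361 min = 4:17 PM.
The opening act starts at 4:17 PM − 75 min = 3:02 PM.
Soundcheck ends at 3:02 PM − 286 min = 10:16 AM.
That matches the stated 10:16 AM, so the schedule is consistent.

Yes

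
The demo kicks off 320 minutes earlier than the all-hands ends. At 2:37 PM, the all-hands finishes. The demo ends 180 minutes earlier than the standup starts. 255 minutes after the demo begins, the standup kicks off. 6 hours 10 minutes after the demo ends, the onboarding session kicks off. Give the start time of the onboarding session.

4:42 PM

The demo starts at 2:37 PM − 320 min = 9:17 AM.
The standup starts at 9:17 AM + 255 min = 1:32 PM.
The demo ends at 1:32 PM − 180 min = 10:32 AM.
The onboarding session starts at 10:32 AM + 370 min = 4:42 PM.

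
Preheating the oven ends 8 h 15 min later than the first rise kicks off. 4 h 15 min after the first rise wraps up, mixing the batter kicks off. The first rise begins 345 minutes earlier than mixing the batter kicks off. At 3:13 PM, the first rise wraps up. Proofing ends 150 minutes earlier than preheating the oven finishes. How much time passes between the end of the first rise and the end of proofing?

Mixing the batter starts at 3:13 PM + 255 min = 7:28 PM.
The first rise starts at 7:28 PM − 345 min = 1:43 PM.
Preheating the oven ends at 1:43 PM + 495 min = 9:58 PM.
Proofing ends at 9:58 PM − 150 min = 7:28 PM.
From 3:13 PM to 7:28 PM is 255 minutes.

255 minutes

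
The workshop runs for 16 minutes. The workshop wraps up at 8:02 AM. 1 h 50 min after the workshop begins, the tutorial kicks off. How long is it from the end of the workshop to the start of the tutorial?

The workshop starts at 8:02 AM − 16 min = 7:46 AM.
The tutorial starts at 7:46 AM + 110 min = 9:36 AM.
From 8:02 AM to 9:36 AM is 94 minutes.

94 minutes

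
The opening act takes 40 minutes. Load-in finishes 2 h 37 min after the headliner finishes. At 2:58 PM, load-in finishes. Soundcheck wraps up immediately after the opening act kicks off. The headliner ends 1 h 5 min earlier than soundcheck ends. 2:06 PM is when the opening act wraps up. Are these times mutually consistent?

Yes

The opening act starts at 2:06 PM − 40 min = 1:26 PM.
So soundcheck ends at 1:26 PM.
The headliner ends at 1:26 PM − 65 min = 12:21 PM.
Load-in ends at 12:21 PM + 157 min = 2:58 PM.
That matches the stated 2:58 PM, so the schedule is consistent.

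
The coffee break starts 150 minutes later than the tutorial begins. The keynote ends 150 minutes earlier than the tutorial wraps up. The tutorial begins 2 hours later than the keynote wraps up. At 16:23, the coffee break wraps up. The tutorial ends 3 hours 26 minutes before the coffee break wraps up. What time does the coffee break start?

14:57

The tutorial ends at 16:23 − 206 min = 12:57.
The keynote ends at 12:57 − 150 min = 10:27.
The tutorial starts at 10:27 + 120 min = 12:27.
The coffee break starts at 12:27 + 150 min = 14:57.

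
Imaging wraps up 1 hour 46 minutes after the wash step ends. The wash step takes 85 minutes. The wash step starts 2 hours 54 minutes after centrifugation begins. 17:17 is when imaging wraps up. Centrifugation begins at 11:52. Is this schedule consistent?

No

The wash step starts at 11:52 + 174 min = 14:46.
The wash step ends at 14:46 + 85 min = 16:11.
Imaging ends at 16:11 + 106 min = 17:57.
But imaging is also said to end at 17:17 — a 40-minute conflict.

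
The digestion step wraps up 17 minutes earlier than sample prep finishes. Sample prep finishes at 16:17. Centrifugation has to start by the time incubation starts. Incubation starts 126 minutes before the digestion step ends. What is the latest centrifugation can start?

13:54

The digestion step ends at 16:17 − 17 min = 16:00.
Incubation starts at 16:00 − 126 min = 13:54.
Centrifugation is bounded by incubation, so the latest it can start is 13:54.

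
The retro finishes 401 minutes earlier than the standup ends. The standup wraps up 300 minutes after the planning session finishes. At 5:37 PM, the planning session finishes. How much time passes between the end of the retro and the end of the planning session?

1 h 41 min

The standup ends at 5:37 PM + 300 min = 10:37 PM.
The retro ends at 10:37 PM − 401 min = 3:56 PM.
From 3:56 PM to 5:37 PM is 1 h 41 min.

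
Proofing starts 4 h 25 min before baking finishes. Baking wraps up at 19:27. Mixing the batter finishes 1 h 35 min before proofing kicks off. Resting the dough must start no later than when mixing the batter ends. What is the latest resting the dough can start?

13:27

Proofing starts at 19:27 − 265 min = 15:02.
Mixing the batter ends at 15:02 − 95 min = 13:27.
Resting the dough is bounded by mixing the batter, so the latest it can start is 13:27.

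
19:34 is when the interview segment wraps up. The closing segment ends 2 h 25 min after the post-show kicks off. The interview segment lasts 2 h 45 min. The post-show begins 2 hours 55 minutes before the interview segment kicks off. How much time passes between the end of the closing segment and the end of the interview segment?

3 hours 15 minutes

The interview segment starts at 19:34 − 165 min = 16:49.
The post-show starts at 16:49 − 175 min = 13:54.
The closing segment ends at 13:54 + 145 min = 16:19.
From 16:19 to 19:34 is 3 hours 15 minutes.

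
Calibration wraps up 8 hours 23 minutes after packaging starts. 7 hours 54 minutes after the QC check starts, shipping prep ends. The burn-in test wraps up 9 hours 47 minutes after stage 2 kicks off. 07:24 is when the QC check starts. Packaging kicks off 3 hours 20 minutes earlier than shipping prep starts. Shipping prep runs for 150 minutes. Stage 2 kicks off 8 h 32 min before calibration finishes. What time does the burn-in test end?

Shipping prep ends at 07:24 + 474 min = 15:18.
Shipping prep starts at 15:18 − 150 min = 12:48.
Packaging starts at 12:48 − 200 min = 09:28.
Calibration ends at 09:28 + 503 min = 17:51.
Stage 2 starts at 17:51 − 512 min = 09:19.
The burn-in test ends at 09:19 + 587 min = 19:06.

19:06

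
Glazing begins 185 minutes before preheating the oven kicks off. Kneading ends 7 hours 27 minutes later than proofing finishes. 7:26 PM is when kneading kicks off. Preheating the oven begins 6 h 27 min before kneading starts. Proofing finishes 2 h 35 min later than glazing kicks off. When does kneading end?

7:56 PM

Preheating the oven starts at 7:26 PM − 387 min = 12:59 PM.
Glazing starts at 12:59 PM − 185 min = 9:54 AM.
Proofing ends at 9:54 AM + 155 min = 12:29 PM.
Kneading ends at 12:29 PM + 447 min = 7:56 PM.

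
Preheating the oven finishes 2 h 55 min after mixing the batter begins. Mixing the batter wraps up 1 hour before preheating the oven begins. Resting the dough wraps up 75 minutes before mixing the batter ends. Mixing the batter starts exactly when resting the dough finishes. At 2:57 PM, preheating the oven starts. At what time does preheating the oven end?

Mixing the batter ends at 2:57 PM − 60 min = 1:57 PM.
Resting the dough ends at 1:57 PM − 75 min = 12:42 PM.
So mixing the batter starts at 12:42 PM.
Preheating the oven ends at 12:42 PM + 175 min = 3:37 PM.

3:37 PM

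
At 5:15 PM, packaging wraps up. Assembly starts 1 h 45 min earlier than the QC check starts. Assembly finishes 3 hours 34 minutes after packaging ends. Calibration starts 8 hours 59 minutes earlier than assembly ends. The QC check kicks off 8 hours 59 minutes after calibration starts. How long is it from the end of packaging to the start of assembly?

Assembly ends at 5:15 PM + 214 min = 8:49 PM.
Calibration starts at 8:49 PM − 539 min = 11:50 AM.
The QC check starts at 11:50 AM + 539 min = 8:49 PM.
Assembly starts at 8:49 PM − 105 min = 7:04 PM.
From 5:15 PM to 7:04 PM is 1 hour 49 minutes.

1 hour 49 minutes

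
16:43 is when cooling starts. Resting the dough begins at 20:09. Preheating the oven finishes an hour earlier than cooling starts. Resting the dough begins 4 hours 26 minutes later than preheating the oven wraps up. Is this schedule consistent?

Yes

Preheating the oven ends at 16:43 − 60 min = 15:43.
Resting the dough starts at 15:43 + 266 min = 20:09.
That matches the stated 20:09, so the schedule is consistent.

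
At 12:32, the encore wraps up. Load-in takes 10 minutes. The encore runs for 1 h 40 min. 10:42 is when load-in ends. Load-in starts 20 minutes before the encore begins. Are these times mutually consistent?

The encore starts at 12:32 − 100 min = 10:52.
Load-in starts at 10:52 − 20 min = 10:32.
Load-in ends at 10:32 + 10 min = 10:42.
That matches the stated 10:42, so the schedule is consistent.

Yes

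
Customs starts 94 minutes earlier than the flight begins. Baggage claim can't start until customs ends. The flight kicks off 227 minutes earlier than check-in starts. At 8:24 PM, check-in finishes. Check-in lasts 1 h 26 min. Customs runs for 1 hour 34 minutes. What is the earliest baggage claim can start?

3:11 PM

Check-in starts at 8:24 PM − 86 min = 6:58 PM.
The flight starts at 6:58 PM − 227 min = 3:11 PM.
Customs starts at 3:11 PM − 94 min = 1:37 PM.
Customs ends at 1:37 PM + 94 min = 3:11 PM.
Baggage claim is bounded by customs, so the earliest it can start is 3:11 PM.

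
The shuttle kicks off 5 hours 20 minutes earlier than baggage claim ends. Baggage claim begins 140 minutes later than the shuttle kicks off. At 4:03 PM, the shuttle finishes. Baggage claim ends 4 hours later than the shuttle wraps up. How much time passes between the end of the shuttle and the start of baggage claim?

Baggage claim ends at 4:03 PM + 240 min = 8:03 PM.
The shuttle starts at 8:03 PM − 320 min = 2:43 PM.
Baggage claim starts at 2:43 PM + 140 min = 5:03 PM.
From 4:03 PM to 5:03 PM is 60 minutes.

60 minutes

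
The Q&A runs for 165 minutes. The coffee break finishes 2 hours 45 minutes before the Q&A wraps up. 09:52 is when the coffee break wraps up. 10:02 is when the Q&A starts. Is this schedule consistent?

No

The Q&A ends at 10:02 + 165 min = 12:47.
The coffee break ends at 12:47 − 165 min = 10:02.
But the coffee break is also said to end at 09:52 — a 10-minute conflict.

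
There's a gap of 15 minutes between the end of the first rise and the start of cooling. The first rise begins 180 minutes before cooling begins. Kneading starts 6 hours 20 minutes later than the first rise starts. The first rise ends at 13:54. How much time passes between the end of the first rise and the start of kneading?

215 minutes

Cooling starts at 13:54 + 15 min = 14:09.
The first rise starts at 14:09 − 180 min = 11:09.
Kneading starts at 11:09 + 380 min = 17:29.
From 13:54 to 17:29 is 215 minutes.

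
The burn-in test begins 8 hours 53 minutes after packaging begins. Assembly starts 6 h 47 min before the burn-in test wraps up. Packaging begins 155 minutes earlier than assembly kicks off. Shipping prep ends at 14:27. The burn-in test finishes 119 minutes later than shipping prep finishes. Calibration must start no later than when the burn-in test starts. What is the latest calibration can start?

15:57

The burn-in test ends at 14:27 + 119 min = 16:26.
Assembly starts at 16:26 − 407 min = 09:39.
Packaging starts at 09:39 − 155 min = 07:04.
The burn-in test starts at 07:04 + 533 min = 15:57.
Calibration is bounded by the burn-in test, so the latest it can start is 15:57.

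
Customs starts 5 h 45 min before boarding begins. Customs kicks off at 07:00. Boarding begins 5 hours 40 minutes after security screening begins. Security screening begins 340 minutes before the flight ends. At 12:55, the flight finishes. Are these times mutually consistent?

Security screening starts at 12:55 − 340 min = 07:15.
Boarding starts at 07:15 + 340 min = 12:55.
Customs starts at 12:55 − 345 min = 07:10.
But customs is also said to start at 07:00 — a 10-minute conflict.

No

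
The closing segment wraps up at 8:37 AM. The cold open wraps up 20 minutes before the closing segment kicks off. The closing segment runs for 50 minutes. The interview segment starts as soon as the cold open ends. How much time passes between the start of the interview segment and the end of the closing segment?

1 h 10 min

The closing segment starts at 8:37 AM − 50 min = 7:47 AM.
The cold open ends at 7:47 AM − 20 min = 7:27 AM.
So the interview segment starts at 7:27 AM.
From 7:27 AM to 8:37 AM is 1 h 10 min.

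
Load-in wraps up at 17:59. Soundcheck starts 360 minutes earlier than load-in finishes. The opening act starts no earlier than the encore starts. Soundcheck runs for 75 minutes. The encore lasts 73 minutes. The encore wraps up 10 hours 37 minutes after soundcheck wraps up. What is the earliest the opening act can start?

Soundcheck starts at 17:59 − 360 min = 11:59.
Soundcheck ends at 11:59 + 75 min = 13:14.
The encore ends at 13:14 + 637 min = 23:51.
The encore starts at 23:51 − 73 min = 22:38.
The opening act is bounded by the encore, so the earliest it can start is 22:38.

22:38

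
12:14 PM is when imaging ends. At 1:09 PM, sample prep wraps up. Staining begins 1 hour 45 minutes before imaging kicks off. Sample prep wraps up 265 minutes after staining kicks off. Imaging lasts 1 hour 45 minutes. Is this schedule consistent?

Imaging starts at 12:14 PM − 105 min = 10:29 AM.
Staining starts at 10:29 AM − 105 min = 8:44 AM.
Sample prep ends at 8:44 AM + 265 min = 1:09 PM.
That matches the stated 1:09 PM, so the schedule is consistent.

Yes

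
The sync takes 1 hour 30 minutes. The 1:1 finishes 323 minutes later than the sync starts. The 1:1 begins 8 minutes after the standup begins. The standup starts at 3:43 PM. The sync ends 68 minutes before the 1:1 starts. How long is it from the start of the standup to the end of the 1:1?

173 minutes

The 1:1 starts at 3:43 PM + 8 min = 3:51 PM.
The sync ends at 3:51 PM − 68 min = 2:43 PM.
The sync starts at 2:43 PM − 90 min = 1:13 PM.
The 1:1 ends at 1:13 PM + 323 min = 6:36 PM.
From 3:43 PM to 6:36 PM is 173 minutes.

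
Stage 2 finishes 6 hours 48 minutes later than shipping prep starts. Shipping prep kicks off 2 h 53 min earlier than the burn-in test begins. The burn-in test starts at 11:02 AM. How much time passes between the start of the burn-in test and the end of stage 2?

3 h 55 min

Shipping prep starts at 11:02 AM − 173 min = 8:09 AM.
Stage 2 ends at 8:09 AM + 408 min = 2:57 PM.
From 11:02 AM to 2:57 PM is 3 h 55 min.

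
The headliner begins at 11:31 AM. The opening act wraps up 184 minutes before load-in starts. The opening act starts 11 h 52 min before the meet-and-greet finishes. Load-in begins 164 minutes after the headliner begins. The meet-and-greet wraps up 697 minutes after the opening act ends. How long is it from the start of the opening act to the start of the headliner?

35 minutes

Load-in starts at 11:31 AM + 164 min = 2:15 PM.
The opening act ends at 2:15 PM − 184 min = 11:11 AM.
The meet-and-greet ends at 11:11 AM + 697 min = 10:48 PM.
The opening act starts at 10:48 PM − 712 min = 10:56 AM.
From 10:56 AM to 11:31 AM is 35 minutes.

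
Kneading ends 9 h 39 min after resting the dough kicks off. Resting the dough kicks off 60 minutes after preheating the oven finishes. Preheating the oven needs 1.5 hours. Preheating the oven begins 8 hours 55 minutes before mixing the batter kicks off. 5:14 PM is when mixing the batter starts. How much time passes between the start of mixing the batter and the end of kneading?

3 hours 14 minutes

Preheating the oven starts at 5:14 PM − 535 min = 8:19 AM.
Preheating the oven ends at 8:19 AM + 90 min = 9:49 AM.
Resting the dough starts at 9:49 AM + 60 min = 10:49 AM.
Kneading ends at 10:49 AM + 579 min = 8:28 PM.
From 5:14 PM to 8:28 PM is 3 hours 14 minutes.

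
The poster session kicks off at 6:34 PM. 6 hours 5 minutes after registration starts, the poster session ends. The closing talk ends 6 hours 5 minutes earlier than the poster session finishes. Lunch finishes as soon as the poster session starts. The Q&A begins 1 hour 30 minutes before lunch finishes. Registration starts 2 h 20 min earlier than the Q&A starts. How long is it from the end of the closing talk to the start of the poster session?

230 minutes

Lunch ends at 6:34 PM.
The Q&A starts at 6:34 PM − 90 min = 5:04 PM.
Registration starts at 5:04 PM − 140 min = 2:44 PM.
The poster session ends at 2:44 PM + 365 min = 8:49 PM.
The closing talk ends at 8:49 PM − 365 min = 2:44 PM.
From 2:44 PM to 6:34 PM is 230 minutes.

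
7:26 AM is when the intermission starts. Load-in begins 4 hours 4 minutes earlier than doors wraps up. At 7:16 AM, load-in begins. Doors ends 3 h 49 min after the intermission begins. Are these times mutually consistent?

Doors ends at 7:26 AM + 229 min = 11:15 AM.
Load-in starts at 11:15 AM − 244 min = 7:11 AM.
But load-in is also said to start at 7:16 AM — a 5-minute conflict.

No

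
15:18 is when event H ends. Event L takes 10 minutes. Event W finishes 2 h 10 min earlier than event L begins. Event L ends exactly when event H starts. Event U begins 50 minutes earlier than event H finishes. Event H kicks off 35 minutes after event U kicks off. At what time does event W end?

Event U starts at 15:18 − 50 min = 14:28.
Event H starts at 14:28 + 35 min = 15:03.
So event L ends at 15:03.
Event L starts at 15:03 − 10 min = 14:53.
Event W ends at 14:53 − 130 min = 12:43.

12:43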